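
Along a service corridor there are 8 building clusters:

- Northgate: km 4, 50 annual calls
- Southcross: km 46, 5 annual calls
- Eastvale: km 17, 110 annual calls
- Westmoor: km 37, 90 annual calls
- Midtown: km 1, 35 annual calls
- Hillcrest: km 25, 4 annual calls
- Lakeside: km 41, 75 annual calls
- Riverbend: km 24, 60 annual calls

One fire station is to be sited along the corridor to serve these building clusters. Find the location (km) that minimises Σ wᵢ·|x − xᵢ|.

For a sum of weighted absolute distances on a line, the optimum is the weighted median (not the mean). Total weight W = 429; half-weight = 214.5.
Sort by position and accumulate weight:
  km 1 (Midtown, w=35) → cum 35
  km 4 (Northgate, w=50) → cum 85
  km 17 (Eastvale, w=110) → cum 195
  km 24 (Riverbend, w=60) → cum 255  ≥ 214.5 → median here
  km 25 (Hillcrest, w=4) → cum 259
  km 37 (Westmoor, w=90) → cum 349
  km 41 (Lakeside, w=75) → cum 424
  km 46 (Southcross, w=5) → cum 429
Optimal location: km 24.

x = 24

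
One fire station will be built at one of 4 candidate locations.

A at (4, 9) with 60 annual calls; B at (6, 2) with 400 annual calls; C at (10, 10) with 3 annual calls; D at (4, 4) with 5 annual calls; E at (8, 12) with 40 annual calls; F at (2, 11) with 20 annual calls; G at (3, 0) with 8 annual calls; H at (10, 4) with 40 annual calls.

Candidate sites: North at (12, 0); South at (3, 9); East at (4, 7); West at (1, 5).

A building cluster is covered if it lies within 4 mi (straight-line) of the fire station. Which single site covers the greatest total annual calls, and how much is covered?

Coverage radius r = 4 mi; a point is covered iff (Δx)²+(Δy)² ≤ 4² = 16.
  North (12, 0): covers {none} → 0
  South (3, 9): covers {A, F} → 80
  East (4, 7): covers {A, D} → 65
  West (1, 5): covers {D} → 5
Maximum coverage at South: 80 annual calls.

South, covering 80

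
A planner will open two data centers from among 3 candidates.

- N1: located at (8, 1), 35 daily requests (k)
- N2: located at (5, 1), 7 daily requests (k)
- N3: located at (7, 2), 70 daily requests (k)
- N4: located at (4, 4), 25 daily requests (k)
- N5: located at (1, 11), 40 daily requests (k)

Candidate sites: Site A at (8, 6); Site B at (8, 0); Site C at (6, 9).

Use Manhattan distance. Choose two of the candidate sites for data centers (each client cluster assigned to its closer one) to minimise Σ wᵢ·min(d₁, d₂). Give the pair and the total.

{Site B, Site C}, total 728

Evaluate every pair (each demand assigned to the nearer of the two):
  {Site B, Site C}: total = 728
  {Site A, Site B}: total = 903
  {Site A, Site C}: total = 1011
Best pair: {Site B, Site C} with total 728.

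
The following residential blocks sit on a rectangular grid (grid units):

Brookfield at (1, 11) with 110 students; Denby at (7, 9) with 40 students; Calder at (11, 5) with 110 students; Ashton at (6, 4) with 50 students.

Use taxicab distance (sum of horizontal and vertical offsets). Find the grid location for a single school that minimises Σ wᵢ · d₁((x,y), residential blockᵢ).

(6, 5)

Manhattan distance separates: Σwᵢ(|x−xᵢ|+|y−yᵢ|) = Σwᵢ|x−xᵢ| + Σwᵢ|y−yᵢ|, so x and y are optimised independently as 1-D weighted medians.
Total weight W = 310; half = 155.
x-coordinate, sorted with cumulative weight:
  x=1 (Brookfield, w=110) cum 110
  x=6 (Ashton, w=50) cum 160  ← median
  x=7 (Denby, w=40) cum 200
  x=11 (Calder, w=110) cum 310
⇒ x* = 6
y-coordinate, sorted with cumulative weight:
  y=4 (Ashton, w=50) cum 50
  y=5 (Calder, w=110) cum 160  ← median
  y=9 (Denby, w=40) cum 200
  y=11 (Brookfield, w=110) cum 310
⇒ y* = 5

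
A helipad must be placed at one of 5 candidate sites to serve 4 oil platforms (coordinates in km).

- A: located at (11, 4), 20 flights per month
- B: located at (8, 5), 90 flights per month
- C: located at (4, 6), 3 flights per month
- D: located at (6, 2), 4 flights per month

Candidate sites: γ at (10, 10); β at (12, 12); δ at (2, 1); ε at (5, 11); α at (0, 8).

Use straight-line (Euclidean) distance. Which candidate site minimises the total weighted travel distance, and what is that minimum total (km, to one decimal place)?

γ, total 663.7 km

Total weighted distance at each candidate:
  γ (10, 10): total = 663.7
  β (12, 12): total = 963.5
  δ (2, 1): total = 871.4
  ε (5, 11): total = 839.6
  α (0, 8): total = 1050.4
Minimum is at γ with total 663.7 km.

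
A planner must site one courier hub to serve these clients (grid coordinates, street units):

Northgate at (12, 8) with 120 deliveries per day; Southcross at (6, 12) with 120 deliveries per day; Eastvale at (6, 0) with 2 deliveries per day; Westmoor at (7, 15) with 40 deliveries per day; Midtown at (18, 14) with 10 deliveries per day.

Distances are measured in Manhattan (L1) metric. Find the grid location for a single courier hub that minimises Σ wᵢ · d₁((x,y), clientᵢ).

Manhattan distance separates: Σwᵢ(|x−xᵢ|+|y−yᵢ|) = Σwᵢ|x−xᵢ| + Σwᵢ|y−yᵢ|, so x and y are optimised independently as 1-D weighted medians.
Total weight W = 292; half = 146.
x-coordinate, sorted with cumulative weight:
  x=6 (Southcross, w=120) cum 120
  x=6 (Eastvale, w=2) cum 122
  x=7 (Westmoor, w=40) cum 162  ← median
  x=12 (Northgate, w=120) cum 282
  x=18 (Midtown, w=10) cum 292
⇒ x* = 7
y-coordinate, sorted with cumulative weight:
  y=0 (Eastvale, w=2) cum 2
  y=8 (Northgate, w=120) cum 122
  y=12 (Southcross, w=120) cum 242  ← median
  y=14 (Midtown, w=10) cum 252
  y=15 (Westmoor, w=40) cum 292
⇒ y* = 12

(7, 12)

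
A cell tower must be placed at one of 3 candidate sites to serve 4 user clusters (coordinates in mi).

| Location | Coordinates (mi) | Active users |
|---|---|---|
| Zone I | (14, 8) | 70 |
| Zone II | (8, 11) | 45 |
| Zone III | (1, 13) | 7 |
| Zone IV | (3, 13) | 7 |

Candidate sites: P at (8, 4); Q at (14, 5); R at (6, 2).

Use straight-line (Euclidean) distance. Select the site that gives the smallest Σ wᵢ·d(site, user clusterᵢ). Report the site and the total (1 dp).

Total weighted distance at each candidate:
  P (8, 4): total = 971.7
  Q (14, 5): total = 793.9
  R (6, 2): total = 1279.3
Minimum is at Q with total 793.9 mi.

Q, total 793.9 mi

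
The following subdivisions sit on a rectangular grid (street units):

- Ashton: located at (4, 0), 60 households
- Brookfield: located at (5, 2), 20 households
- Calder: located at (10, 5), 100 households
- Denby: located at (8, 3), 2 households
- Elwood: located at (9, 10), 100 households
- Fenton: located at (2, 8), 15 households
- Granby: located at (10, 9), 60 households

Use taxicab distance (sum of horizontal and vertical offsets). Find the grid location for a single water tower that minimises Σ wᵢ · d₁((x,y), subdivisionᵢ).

(9, 5)

Manhattan distance separates: Σwᵢ(|x−xᵢ|+|y−yᵢ|) = Σwᵢ|x−xᵢ| + Σwᵢ|y−yᵢ|, so x and y are optimised independently as 1-D weighted medians.
Total weight W = 357; half = 178.5.
x-coordinate, sorted with cumulative weight:
  x=2 (Fenton, w=15) cum 15
  x=4 (Ashton, w=60) cum 75
  x=5 (Brookfield, w=20) cum 95
  x=8 (Denby, w=2) cum 97
  x=9 (Elwood, w=100) cum 197  ← median
  x=10 (Calder, w=100) cum 297
  x=10 (Granby, w=60) cum 357
⇒ x* = 9
y-coordinate, sorted with cumulative weight:
  y=0 (Ashton, w=60) cum 60
  y=2 (Brookfield, w=20) cum 80
  y=3 (Denby, w=2) cum 82
  y=5 (Calder, w=100) cum 182  ← median
  y=8 (Fenton, w=15) cum 197
  y=9 (Granby, w=60) cum 257
  y=10 (Elwood, w=100) cum 357
⇒ y* = 5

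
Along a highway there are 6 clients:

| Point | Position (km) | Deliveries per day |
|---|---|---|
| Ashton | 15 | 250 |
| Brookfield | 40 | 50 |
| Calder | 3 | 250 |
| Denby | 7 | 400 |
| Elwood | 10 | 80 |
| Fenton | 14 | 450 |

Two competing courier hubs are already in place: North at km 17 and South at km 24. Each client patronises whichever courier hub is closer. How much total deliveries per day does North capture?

The indifferent point is the midpoint (17+24)/2 = 20.5; clients left of it (closer to North at 17) go to North, those right go to South.
  Calder at 3 (w=250) → North
  Denby at 7 (w=400) → North
  Elwood at 10 (w=80) → North
  Fenton at 14 (w=450) → North
  Ashton at 15 (w=250) → North
  Brookfield at 40 (w=50) → South
North captures 1430; South captures 50.

1430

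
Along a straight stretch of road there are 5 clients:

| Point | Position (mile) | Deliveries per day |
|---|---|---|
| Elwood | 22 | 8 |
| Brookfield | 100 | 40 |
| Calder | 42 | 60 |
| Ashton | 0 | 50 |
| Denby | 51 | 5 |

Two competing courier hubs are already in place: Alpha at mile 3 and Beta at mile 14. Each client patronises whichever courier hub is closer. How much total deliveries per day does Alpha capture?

50

The indifferent point is the midpoint (3+14)/2 = 8.5; clients left of it (closer to Alpha at 3) go to Alpha, those right go to Beta.
  Ashton at 0 (w=50) → Alpha
  Elwood at 22 (w=8) → Beta
  Calder at 42 (w=60) → Beta
  Denby at 51 (w=5) → Beta
  Brookfield at 100 (w=40) → Beta
Alpha captures 50; Beta captures 113.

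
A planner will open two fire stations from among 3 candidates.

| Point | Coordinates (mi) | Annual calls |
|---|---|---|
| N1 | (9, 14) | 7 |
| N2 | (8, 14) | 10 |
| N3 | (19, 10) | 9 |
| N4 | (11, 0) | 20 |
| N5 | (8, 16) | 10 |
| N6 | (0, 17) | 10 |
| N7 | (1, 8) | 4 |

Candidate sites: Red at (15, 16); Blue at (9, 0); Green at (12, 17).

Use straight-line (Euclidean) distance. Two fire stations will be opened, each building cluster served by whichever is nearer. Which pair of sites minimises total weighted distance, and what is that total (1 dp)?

Evaluate every pair (each demand assigned to the nearer of the two):
  {Blue, Green}: total = 415.3
  {Red, Blue}: total = 487.6
  {Red, Green}: total = 692.5
Best pair: {Blue, Green} with total 415.3.

{Blue, Green}, total 415.3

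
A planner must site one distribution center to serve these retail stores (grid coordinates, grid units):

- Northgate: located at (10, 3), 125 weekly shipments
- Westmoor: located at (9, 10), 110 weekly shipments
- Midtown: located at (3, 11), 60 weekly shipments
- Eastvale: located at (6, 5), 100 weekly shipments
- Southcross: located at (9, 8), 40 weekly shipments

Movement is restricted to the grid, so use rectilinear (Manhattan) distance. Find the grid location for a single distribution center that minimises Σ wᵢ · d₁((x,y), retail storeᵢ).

(9, 5)

Manhattan distance separates: Σwᵢ(|x−xᵢ|+|y−yᵢ|) = Σwᵢ|x−xᵢ| + Σwᵢ|y−yᵢ|, so x and y are optimised independently as 1-D weighted medians.
Total weight W = 435; half = 217.5.
x-coordinate, sorted with cumulative weight:
  x=3 (Midtown, w=60) cum 60
  x=6 (Eastvale, w=100) cum 160
  x=9 (Westmoor, w=110) cum 270  ← median
  x=9 (Southcross, w=40) cum 310
  x=10 (Northgate, w=125) cum 435
⇒ x* = 9
y-coordinate, sorted with cumulative weight:
  y=3 (Northgate, w=125) cum 125
  y=5 (Eastvale, w=100) cum 225  ← median
  y=8 (Southcross, w=40) cum 265
  y=10 (Westmoor, w=110) cum 375
  y=11 (Midtown, w=60) cum 435
⇒ y* = 5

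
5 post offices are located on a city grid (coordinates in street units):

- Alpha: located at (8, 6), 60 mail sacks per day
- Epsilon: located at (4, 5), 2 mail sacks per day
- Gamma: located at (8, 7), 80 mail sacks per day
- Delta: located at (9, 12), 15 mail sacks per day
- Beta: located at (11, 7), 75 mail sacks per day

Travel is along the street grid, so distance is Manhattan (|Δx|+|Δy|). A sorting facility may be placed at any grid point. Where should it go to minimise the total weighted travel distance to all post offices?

Manhattan distance separates: Σwᵢ(|x−xᵢ|+|y−yᵢ|) = Σwᵢ|x−xᵢ| + Σwᵢ|y−yᵢ|, so x and y are optimised independently as 1-D weighted medians.
Total weight W = 232; half = 116.
x-coordinate, sorted with cumulative weight:
  x=4 (Epsilon, w=2) cum 2
  x=8 (Alpha, w=60) cum 62
  x=8 (Gamma, w=80) cum 142  ← median
  x=9 (Delta, w=15) cum 157
  x=11 (Beta, w=75) cum 232
⇒ x* = 8
y-coordinate, sorted with cumulative weight:
  y=5 (Epsilon, w=2) cum 2
  y=6 (Alpha, w=60) cum 62
  y=7 (Gamma, w=80) cum 142  ← median
  y=7 (Beta, w=75) cum 217
  y=12 (Delta, w=15) cum 232
⇒ y* = 7

(8, 7)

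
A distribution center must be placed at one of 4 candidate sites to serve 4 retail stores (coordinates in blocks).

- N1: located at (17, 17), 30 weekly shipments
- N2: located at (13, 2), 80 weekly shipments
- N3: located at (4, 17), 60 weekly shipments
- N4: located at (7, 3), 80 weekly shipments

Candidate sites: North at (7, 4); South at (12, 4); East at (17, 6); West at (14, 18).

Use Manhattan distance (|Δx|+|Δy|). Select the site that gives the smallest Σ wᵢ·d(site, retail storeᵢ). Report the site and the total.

North, total 2370 blocks

Total weighted distance at each candidate:
  North (7, 4): total = 2370
  South (12, 4): total = 2520
  East (17, 6): total = 3450
  West (14, 18): total = 3900
Minimum is at North with total 2370 blocks.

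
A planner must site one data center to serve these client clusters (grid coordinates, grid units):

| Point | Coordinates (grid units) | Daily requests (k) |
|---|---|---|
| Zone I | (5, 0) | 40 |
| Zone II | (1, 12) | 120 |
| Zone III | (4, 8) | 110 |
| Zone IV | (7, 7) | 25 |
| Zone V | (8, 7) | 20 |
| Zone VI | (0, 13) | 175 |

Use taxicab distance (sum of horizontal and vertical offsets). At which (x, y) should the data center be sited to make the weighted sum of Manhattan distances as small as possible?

Manhattan distance separates: Σwᵢ(|x−xᵢ|+|y−yᵢ|) = Σwᵢ|x−xᵢ| + Σwᵢ|y−yᵢ|, so x and y are optimised independently as 1-D weighted medians.
Total weight W = 490; half = 245.
x-coordinate, sorted with cumulative weight:
  x=0 (Zone VI, w=175) cum 175
  x=1 (Zone II, w=120) cum 295  ← median
  x=4 (Zone III, w=110) cum 405
  x=5 (Zone I, w=40) cum 445
  x=7 (Zone IV, w=25) cum 470
  x=8 (Zone V, w=20) cum 490
⇒ x* = 1
y-coordinate, sorted with cumulative weight:
  y=0 (Zone I, w=40) cum 40
  y=7 (Zone IV, w=25) cum 65
  y=7 (Zone V, w=20) cum 85
  y=8 (Zone III, w=110) cum 195
  y=12 (Zone II, w=120) cum 315  ← median
  y=13 (Zone VI, w=175) cum 490
⇒ y* = 12

(1, 12)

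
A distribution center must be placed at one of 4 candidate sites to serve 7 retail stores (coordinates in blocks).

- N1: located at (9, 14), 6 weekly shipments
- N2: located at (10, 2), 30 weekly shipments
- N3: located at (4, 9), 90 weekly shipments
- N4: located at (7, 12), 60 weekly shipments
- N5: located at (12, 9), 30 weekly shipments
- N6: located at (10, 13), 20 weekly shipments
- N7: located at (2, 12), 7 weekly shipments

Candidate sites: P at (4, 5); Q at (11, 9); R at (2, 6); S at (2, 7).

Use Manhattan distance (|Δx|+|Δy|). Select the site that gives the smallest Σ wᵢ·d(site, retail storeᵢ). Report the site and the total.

Q, total 1546 blocks

Total weighted distance at each candidate:
  P (4, 5): total = 2017
  Q (11, 9): total = 1546
  R (2, 6): total = 2292
  S (2, 7): total = 2109
Minimum is at Q with total 1546 blocks.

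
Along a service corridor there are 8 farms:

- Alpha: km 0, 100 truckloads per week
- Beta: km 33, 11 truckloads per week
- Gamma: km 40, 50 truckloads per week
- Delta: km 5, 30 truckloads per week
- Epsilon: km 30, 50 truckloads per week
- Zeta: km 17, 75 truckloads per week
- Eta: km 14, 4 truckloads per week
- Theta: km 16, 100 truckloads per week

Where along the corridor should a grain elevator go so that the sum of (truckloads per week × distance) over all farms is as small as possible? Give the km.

x = 16

For a sum of weighted absolute distances on a line, the optimum is the weighted median (not the mean). Total weight W = 420; half-weight = 210.
Sort by position and accumulate weight:
  km 0 (Alpha, w=100) → cum 100
  km 5 (Delta, w=30) → cum 130
  km 14 (Eta, w=4) → cum 134
  km 16 (Theta, w=100) → cum 234  ≥ 210 → median here
  km 17 (Zeta, w=75) → cum 309
  km 30 (Epsilon, w=50) → cum 359
  km 33 (Beta, w=11) → cum 370
  km 40 (Gamma, w=50) → cum 420
Optimal location: km 16.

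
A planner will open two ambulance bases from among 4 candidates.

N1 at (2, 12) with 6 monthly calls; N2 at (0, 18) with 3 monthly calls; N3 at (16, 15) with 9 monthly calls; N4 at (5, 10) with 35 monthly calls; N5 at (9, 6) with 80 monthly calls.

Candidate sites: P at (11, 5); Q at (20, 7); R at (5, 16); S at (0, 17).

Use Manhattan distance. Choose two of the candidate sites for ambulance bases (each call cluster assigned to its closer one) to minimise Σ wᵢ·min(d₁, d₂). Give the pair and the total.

Evaluate every pair (each demand assigned to the nearer of the two):
  {P, R}: total = 621
  {P, S}: total = 805
  {P, Q}: total = 901
  {Q, R}: total = 1341
  {R, S}: total = 1483
  {Q, S}: total = 1533
Best pair: {P, R} with total 621.

{P, R}, total 621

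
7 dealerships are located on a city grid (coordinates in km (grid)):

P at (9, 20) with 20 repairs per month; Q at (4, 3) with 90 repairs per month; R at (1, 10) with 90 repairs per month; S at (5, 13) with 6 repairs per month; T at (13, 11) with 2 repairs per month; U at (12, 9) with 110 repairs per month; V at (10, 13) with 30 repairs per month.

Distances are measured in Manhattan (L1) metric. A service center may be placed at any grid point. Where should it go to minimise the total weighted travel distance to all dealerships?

Manhattan distance separates: Σwᵢ(|x−xᵢ|+|y−yᵢ|) = Σwᵢ|x−xᵢ| + Σwᵢ|y−yᵢ|, so x and y are optimised independently as 1-D weighted medians.
Total weight W = 348; half = 174.
x-coordinate, sorted with cumulative weight:
  x=1 (R, w=90) cum 90
  x=4 (Q, w=90) cum 180  ← median
  x=5 (S, w=6) cum 186
  x=9 (P, w=20) cum 206
  x=10 (V, w=30) cum 236
  x=12 (U, w=110) cum 346
  x=13 (T, w=2) cum 348
⇒ x* = 4
y-coordinate, sorted with cumulative weight:
  y=3 (Q, w=90) cum 90
  y=9 (U, w=110) cum 200  ← median
  y=10 (R, w=90) cum 290
  y=11 (T, w=2) cum 292
  y=13 (S, w=6) cum 298
  y=13 (V, w=30) cum 328
  y=20 (P, w=20) cum 348
⇒ y* = 9

(4, 9)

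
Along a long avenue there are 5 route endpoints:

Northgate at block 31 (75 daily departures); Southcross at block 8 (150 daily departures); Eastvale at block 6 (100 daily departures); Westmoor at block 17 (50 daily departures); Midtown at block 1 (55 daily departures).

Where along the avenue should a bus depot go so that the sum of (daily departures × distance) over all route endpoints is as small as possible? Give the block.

For a sum of weighted absolute distances on a line, the optimum is the weighted median (not the mean). Total weight W = 430; half-weight = 215.
Sort by position and accumulate weight:
  block 1 (Midtown, w=55) → cum 55
  block 6 (Eastvale, w=100) → cum 155
  block 8 (Southcross, w=150) → cum 305  ≥ 215 → median here
  block 17 (Westmoor, w=50) → cum 355
  block 31 (Northgate, w=75) → cum 430
Optimal location: block 8.

x = 8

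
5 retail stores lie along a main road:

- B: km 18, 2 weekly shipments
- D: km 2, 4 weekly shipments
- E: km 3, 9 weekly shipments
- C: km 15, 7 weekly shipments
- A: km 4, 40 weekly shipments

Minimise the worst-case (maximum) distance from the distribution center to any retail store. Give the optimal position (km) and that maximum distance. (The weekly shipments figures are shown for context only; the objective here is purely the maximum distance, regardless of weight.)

location 10, max distance 8

The 1-center on a line is the midpoint of the two extreme points: leftmost at 2, rightmost at 18.
Optimal location = (2 + 18)/2 = 10; maximum distance = (18 − 2)/2 = 8.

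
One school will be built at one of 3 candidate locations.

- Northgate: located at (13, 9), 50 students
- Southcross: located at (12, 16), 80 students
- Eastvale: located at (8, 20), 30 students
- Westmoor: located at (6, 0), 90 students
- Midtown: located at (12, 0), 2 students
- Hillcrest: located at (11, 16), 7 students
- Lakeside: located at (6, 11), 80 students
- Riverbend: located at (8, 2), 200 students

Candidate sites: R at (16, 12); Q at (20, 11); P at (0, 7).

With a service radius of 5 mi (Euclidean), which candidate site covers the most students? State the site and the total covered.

R, covering 50

Coverage radius r = 5 mi; a point is covered iff (Δx)²+(Δy)² ≤ 5² = 25.
  R (16, 12): covers {Northgate} → 50
  Q (20, 11): covers {none} → 0
  P (0, 7): covers {none} → 0
Maximum coverage at R: 50 students.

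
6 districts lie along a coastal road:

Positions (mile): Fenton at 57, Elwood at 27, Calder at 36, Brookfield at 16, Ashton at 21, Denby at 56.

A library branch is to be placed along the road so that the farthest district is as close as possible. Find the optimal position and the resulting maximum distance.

location 36.5, max distance 20.5

The 1-center on a line is the midpoint of the two extreme points: leftmost at 16, rightmost at 57.
Optimal location = (16 + 57)/2 = 36.5; maximum distance = (57 − 16)/2 = 20.5.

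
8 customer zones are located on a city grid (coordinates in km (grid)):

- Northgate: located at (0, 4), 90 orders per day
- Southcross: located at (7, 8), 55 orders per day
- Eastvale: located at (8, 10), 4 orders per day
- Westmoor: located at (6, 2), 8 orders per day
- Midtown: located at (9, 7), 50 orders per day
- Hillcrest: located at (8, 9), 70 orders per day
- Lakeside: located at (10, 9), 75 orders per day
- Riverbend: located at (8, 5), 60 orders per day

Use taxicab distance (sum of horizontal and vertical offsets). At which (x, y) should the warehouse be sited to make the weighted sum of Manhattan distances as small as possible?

(8, 7)

Manhattan distance separates: Σwᵢ(|x−xᵢ|+|y−yᵢ|) = Σwᵢ|x−xᵢ| + Σwᵢ|y−yᵢ|, so x and y are optimised independently as 1-D weighted medians.
Total weight W = 412; half = 206.
x-coordinate, sorted with cumulative weight:
  x=0 (Northgate, w=90) cum 90
  x=6 (Westmoor, w=8) cum 98
  x=7 (Southcross, w=55) cum 153
  x=8 (Eastvale, w=4) cum 157
  x=8 (Hillcrest, w=70) cum 227  ← median
  x=8 (Riverbend, w=60) cum 287
  x=9 (Midtown, w=50) cum 337
  x=10 (Lakeside, w=75) cum 412
⇒ x* = 8
y-coordinate, sorted with cumulative weight:
  y=2 (Westmoor, w=8) cum 8
  y=4 (Northgate, w=90) cum 98
  y=5 (Riverbend, w=60) cum 158
  y=7 (Midtown, w=50) cum 208  ← median
  y=8 (Southcross, w=55) cum 263
  y=9 (Hillcrest, w=70) cum 333
  y=9 (Lakeside, w=75) cum 408
  y=10 (Eastvale, w=4) cum 412
⇒ y* = 7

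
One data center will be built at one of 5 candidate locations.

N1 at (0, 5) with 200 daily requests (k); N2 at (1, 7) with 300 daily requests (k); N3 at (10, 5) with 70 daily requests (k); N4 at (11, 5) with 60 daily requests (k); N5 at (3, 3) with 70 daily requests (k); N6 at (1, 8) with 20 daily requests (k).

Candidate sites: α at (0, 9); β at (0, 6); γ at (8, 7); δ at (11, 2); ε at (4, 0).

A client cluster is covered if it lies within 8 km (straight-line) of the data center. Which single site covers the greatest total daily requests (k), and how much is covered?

ε, covering 640

Coverage radius r = 8 km; a point is covered iff (Δx)²+(Δy)² ≤ 8² = 64.
  α (0, 9): covers {N1, N2, N5, N6} → 590
  β (0, 6): covers {N1, N2, N5, N6} → 590
  γ (8, 7): covers {N2, N3, N4, N5, N6} → 520
  δ (11, 2): covers {N3, N4} → 130
  ε (4, 0): covers {N1, N2, N3, N5} → 640
Maximum coverage at ε: 640 daily requests (k).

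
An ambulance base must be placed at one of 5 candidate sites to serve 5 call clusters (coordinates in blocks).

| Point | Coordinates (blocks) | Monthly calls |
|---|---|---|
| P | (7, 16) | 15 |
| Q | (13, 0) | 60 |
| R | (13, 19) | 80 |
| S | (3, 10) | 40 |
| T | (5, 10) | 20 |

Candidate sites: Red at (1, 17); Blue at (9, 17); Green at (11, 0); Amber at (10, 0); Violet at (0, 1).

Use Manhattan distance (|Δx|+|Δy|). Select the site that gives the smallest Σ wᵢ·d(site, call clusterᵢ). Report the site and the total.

Blue, total 2525 blocks

Total weighted distance at each candidate:
  Red (1, 17): total = 3545
  Blue (9, 17): total = 2525
  Green (11, 0): total = 3140
  Amber (10, 0): total = 3205
  Violet (0, 1): total = 4410
Minimum is at Blue with total 2525 blocks.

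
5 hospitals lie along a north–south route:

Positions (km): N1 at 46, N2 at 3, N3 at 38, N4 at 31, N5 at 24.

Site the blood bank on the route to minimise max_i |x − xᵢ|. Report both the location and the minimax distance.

The 1-center on a line is the midpoint of the two extreme points: leftmost at 3, rightmost at 46.
Optimal location = (3 + 46)/2 = 24.5; maximum distance = (46 − 3)/2 = 21.5.

location 24.5, max distance 21.5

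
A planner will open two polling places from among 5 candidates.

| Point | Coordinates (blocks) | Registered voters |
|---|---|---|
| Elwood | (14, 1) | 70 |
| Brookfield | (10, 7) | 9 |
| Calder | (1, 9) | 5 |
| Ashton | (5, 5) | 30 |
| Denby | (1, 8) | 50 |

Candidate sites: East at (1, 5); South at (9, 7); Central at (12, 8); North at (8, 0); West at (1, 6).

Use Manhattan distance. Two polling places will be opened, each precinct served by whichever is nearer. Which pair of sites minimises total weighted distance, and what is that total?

Evaluate every pair (each demand assigned to the nearer of the two):
  {North, West}: total = 836
  {East, North}: total = 861
  {Central, West}: total = 922
  {East, Central}: total = 947
  {South, West}: total = 1044
  {East, South}: total = 1069
  {South, North}: total = 1179
  {South, Central}: total = 1319
  {Central, North}: total = 1367
  {East, West}: total = 1515
Best pair: {North, West} with total 836.

{North, West}, total 836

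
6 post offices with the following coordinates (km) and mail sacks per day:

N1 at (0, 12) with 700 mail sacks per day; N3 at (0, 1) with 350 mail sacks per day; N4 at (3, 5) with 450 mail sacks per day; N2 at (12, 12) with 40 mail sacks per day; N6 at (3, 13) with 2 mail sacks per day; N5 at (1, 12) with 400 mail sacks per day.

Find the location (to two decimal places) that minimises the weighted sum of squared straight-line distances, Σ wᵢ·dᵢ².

(1.15, 8.40)

The minimiser of Σwᵢ‖p−pᵢ‖² is the weighted centroid p* = (Σwᵢpᵢ)/(Σwᵢ).
Σwᵢ = 1942.
Σwᵢxᵢ = 700·0 + 350·0 + 450·3 + 40·12 + 2·3 + 400·1 = 2236.
Σwᵢyᵢ = 700·12 + 350·1 + 450·5 + 40·12 + 2·13 + 400·12 = 16306.
x* = 2236/1942 = 1.15, y* = 16306/1942 = 8.40.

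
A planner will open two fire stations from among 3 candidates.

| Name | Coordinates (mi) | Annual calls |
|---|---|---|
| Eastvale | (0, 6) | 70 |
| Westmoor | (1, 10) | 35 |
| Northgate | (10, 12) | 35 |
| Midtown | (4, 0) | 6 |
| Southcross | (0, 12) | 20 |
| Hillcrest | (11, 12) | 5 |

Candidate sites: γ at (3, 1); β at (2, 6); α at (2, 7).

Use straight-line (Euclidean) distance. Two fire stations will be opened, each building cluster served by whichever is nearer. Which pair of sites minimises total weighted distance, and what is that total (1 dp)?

{γ, α}, total 765.1

Evaluate every pair (each demand assigned to the nearer of the two):
  {γ, α}: total = 765.1
  {β, α}: total = 778.0
  {γ, β}: total = 823.4
Best pair: {γ, α} with total 765.1.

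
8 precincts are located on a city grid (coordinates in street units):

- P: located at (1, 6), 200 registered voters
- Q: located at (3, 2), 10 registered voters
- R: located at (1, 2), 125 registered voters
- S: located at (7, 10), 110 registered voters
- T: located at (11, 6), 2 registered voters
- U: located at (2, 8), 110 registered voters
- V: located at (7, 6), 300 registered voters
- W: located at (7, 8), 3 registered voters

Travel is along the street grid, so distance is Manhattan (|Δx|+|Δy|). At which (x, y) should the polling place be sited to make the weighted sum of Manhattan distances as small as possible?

(2, 6)

Manhattan distance separates: Σwᵢ(|x−xᵢ|+|y−yᵢ|) = Σwᵢ|x−xᵢ| + Σwᵢ|y−yᵢ|, so x and y are optimised independently as 1-D weighted medians.
Total weight W = 860; half = 430.
x-coordinate, sorted with cumulative weight:
  x=1 (P, w=200) cum 200
  x=1 (R, w=125) cum 325
  x=2 (U, w=110) cum 435  ← median
  x=3 (Q, w=10) cum 445
  x=7 (S, w=110) cum 555
  x=7 (V, w=300) cum 855
  x=7 (W, w=3) cum 858
  x=11 (T, w=2) cum 860
⇒ x* = 2
y-coordinate, sorted with cumulative weight:
  y=2 (Q, w=10) cum 10
  y=2 (R, w=125) cum 135
  y=6 (P, w=200) cum 335
  y=6 (T, w=2) cum 337
  y=6 (V, w=300) cum 637  ← median
  y=8 (U, w=110) cum 747
  y=8 (W, w=3) cum 750
  y=10 (S, w=110) cum 860
⇒ y* = 6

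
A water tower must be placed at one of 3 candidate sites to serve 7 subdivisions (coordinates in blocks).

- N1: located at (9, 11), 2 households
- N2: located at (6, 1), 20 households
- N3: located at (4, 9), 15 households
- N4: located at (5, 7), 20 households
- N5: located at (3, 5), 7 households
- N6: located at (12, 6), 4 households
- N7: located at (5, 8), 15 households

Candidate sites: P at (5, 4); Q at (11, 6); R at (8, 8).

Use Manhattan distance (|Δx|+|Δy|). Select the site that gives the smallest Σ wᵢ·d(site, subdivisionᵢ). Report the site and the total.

P, total 369 blocks

Total weighted distance at each candidate:
  P (5, 4): total = 369
  Q (11, 6): total = 691
  R (8, 8): total = 468
Minimum is at P with total 369 blocks.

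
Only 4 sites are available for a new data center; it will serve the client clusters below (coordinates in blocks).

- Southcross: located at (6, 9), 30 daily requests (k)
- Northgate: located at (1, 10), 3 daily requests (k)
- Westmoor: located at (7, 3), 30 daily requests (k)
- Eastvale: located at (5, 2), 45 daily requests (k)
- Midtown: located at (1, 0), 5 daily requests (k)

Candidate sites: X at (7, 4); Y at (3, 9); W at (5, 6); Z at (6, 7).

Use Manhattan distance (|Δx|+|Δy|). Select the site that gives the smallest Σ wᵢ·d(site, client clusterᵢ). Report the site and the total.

X, total 476 blocks

Total weighted distance at each candidate:
  X (7, 4): total = 476
  Y (3, 9): total = 859
  W (5, 6): total = 524
  Z (6, 7): total = 564
Minimum is at X with total 476 blocks.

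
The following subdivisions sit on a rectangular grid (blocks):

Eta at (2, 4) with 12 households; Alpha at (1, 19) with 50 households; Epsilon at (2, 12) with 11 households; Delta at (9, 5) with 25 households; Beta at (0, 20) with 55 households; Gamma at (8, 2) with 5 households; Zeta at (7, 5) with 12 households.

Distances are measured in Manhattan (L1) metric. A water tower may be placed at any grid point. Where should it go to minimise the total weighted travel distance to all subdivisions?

(1, 19)

Manhattan distance separates: Σwᵢ(|x−xᵢ|+|y−yᵢ|) = Σwᵢ|x−xᵢ| + Σwᵢ|y−yᵢ|, so x and y are optimised independently as 1-D weighted medians.
Total weight W = 170; half = 85.
x-coordinate, sorted with cumulative weight:
  x=0 (Beta, w=55) cum 55
  x=1 (Alpha, w=50) cum 105  ← median
  x=2 (Eta, w=12) cum 117
  x=2 (Epsilon, w=11) cum 128
  x=7 (Zeta, w=12) cum 140
  x=8 (Gamma, w=5) cum 145
  x=9 (Delta, w=25) cum 170
⇒ x* = 1
y-coordinate, sorted with cumulative weight:
  y=2 (Gamma, w=5) cum 5
  y=4 (Eta, w=12) cum 17
  y=5 (Delta, w=25) cum 42
  y=5 (Zeta, w=12) cum 54
  y=12 (Epsilon, w=11) cum 65
  y=19 (Alpha, w=50) cum 115  ← median
  y=20 (Beta, w=55) cum 170
⇒ y* = 19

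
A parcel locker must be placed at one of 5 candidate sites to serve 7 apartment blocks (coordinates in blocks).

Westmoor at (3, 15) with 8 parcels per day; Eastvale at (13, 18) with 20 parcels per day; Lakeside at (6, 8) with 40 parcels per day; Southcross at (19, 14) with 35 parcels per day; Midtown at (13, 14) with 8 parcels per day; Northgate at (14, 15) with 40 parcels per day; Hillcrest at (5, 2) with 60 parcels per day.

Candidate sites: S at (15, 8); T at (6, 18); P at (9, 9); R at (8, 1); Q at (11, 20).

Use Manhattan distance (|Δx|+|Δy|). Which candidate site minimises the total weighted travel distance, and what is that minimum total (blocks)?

P, total 2213 blocks

Total weighted distance at each candidate:
  S (15, 8): total = 2446
  T (6, 18): total = 2731
  P (9, 9): total = 2213
  R (8, 1): total = 2976
  Q (11, 20): total = 3178
Minimum is at P with total 2213 blocks.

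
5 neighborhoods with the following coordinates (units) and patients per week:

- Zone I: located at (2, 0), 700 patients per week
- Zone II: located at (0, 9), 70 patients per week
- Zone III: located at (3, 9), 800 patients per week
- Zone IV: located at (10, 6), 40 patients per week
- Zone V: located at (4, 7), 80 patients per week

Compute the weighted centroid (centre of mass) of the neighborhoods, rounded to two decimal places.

(2.67, 5.11)

The minimiser of Σwᵢ‖p−pᵢ‖² is the weighted centroid p* = (Σwᵢpᵢ)/(Σwᵢ).
Σwᵢ = 1690.
Σwᵢxᵢ = 700·2 + 70·0 + 800·3 + 40·10 + 80·4 = 4520.
Σwᵢyᵢ = 700·0 + 70·9 + 800·9 + 40·6 + 80·7 = 8630.
x* = 4520/1690 = 2.67, y* = 8630/1690 = 5.11.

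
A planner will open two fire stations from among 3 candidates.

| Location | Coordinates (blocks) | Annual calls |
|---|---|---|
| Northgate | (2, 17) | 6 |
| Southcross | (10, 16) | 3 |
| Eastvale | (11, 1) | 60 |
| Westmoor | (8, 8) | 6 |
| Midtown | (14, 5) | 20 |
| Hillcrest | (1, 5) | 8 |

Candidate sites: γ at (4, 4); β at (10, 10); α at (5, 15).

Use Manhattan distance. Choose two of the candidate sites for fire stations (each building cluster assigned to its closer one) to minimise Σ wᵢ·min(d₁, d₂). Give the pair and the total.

{γ, β}, total 944

Evaluate every pair (each demand assigned to the nearer of the two):
  {γ, β}: total = 944
  {γ, α}: total = 948
  {β, α}: total = 964
Best pair: {γ, β} with total 944.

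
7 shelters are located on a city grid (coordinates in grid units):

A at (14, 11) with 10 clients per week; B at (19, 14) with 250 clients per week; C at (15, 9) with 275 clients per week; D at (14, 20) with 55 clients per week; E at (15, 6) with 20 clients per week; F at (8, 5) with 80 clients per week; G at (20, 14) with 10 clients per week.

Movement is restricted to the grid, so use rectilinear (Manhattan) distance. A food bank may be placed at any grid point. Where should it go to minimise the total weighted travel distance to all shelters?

Manhattan distance separates: Σwᵢ(|x−xᵢ|+|y−yᵢ|) = Σwᵢ|x−xᵢ| + Σwᵢ|y−yᵢ|, so x and y are optimised independently as 1-D weighted medians.
Total weight W = 700; half = 350.
x-coordinate, sorted with cumulative weight:
  x=8 (F, w=80) cum 80
  x=14 (A, w=10) cum 90
  x=14 (D, w=55) cum 145
  x=15 (C, w=275) cum 420  ← median
  x=15 (E, w=20) cum 440
  x=19 (B, w=250) cum 690
  x=20 (G, w=10) cum 700
⇒ x* = 15
y-coordinate, sorted with cumulative weight:
  y=5 (F, w=80) cum 80
  y=6 (E, w=20) cum 100
  y=9 (C, w=275) cum 375  ← median
  y=11 (A, w=10) cum 385
  y=14 (B, w=250) cum 635
  y=14 (G, w=10) cum 645
  y=20 (D, w=55) cum 700
⇒ y* = 9

(15, 9)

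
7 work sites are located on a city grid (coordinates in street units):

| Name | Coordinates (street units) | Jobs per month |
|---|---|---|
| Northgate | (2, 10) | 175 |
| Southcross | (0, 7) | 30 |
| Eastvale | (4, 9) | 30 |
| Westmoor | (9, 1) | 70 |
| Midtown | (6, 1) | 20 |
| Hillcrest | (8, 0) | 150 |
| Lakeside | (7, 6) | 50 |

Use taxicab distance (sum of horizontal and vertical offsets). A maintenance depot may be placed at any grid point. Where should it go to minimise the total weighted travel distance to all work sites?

(7, 6)

Manhattan distance separates: Σwᵢ(|x−xᵢ|+|y−yᵢ|) = Σwᵢ|x−xᵢ| + Σwᵢ|y−yᵢ|, so x and y are optimised independently as 1-D weighted medians.
Total weight W = 525; half = 262.5.
x-coordinate, sorted with cumulative weight:
  x=0 (Southcross, w=30) cum 30
  x=2 (Northgate, w=175) cum 205
  x=4 (Eastvale, w=30) cum 235
  x=6 (Midtown, w=20) cum 255
  x=7 (Lakeside, w=50) cum 305  ← median
  x=8 (Hillcrest, w=150) cum 455
  x=9 (Westmoor, w=70) cum 525
⇒ x* = 7
y-coordinate, sorted with cumulative weight:
  y=0 (Hillcrest, w=150) cum 150
  y=1 (Westmoor, w=70) cum 220
  y=1 (Midtown, w=20) cum 240
  y=6 (Lakeside, w=50) cum 290  ← median
  y=7 (Southcross, w=30) cum 320
  y=9 (Eastvale, w=30) cum 350
  y=10 (Northgate, w=175) cum 525
⇒ y* = 6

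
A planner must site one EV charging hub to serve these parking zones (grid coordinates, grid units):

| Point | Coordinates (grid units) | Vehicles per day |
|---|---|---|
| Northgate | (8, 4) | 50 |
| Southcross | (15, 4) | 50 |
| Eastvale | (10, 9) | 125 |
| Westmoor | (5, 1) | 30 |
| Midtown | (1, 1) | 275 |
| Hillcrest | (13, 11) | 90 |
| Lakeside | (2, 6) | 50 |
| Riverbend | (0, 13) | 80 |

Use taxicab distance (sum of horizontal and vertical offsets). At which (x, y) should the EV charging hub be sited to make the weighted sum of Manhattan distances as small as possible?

Manhattan distance separates: Σwᵢ(|x−xᵢ|+|y−yᵢ|) = Σwᵢ|x−xᵢ| + Σwᵢ|y−yᵢ|, so x and y are optimised independently as 1-D weighted medians.
Total weight W = 750; half = 375.
x-coordinate, sorted with cumulative weight:
  x=0 (Riverbend, w=80) cum 80
  x=1 (Midtown, w=275) cum 355
  x=2 (Lakeside, w=50) cum 405  ← median
  x=5 (Westmoor, w=30) cum 435
  x=8 (Northgate, w=50) cum 485
  x=10 (Eastvale, w=125) cum 610
  x=13 (Hillcrest, w=90) cum 700
  x=15 (Southcross, w=50) cum 750
⇒ x* = 2
y-coordinate, sorted with cumulative weight:
  y=1 (Westmoor, w=30) cum 30
  y=1 (Midtown, w=275) cum 305
  y=4 (Northgate, w=50) cum 355
  y=4 (Southcross, w=50) cum 405  ← median
  y=6 (Lakeside, w=50) cum 455
  y=9 (Eastvale, w=125) cum 580
  y=11 (Hillcrest, w=90) cum 670
  y=13 (Riverbend, w=80) cum 750
⇒ y* = 4

(2, 4)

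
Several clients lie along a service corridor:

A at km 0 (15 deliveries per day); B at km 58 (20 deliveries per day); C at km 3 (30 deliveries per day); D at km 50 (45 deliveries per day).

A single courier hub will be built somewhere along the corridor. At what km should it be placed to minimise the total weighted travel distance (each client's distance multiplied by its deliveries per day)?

For a sum of weighted absolute distances on a line, the optimum is the weighted median (not the mean). Total weight W = 110; half-weight = 55.
Sort by position and accumulate weight:
  km 0 (A, w=15) → cum 15
  km 3 (C, w=30) → cum 45
  km 50 (D, w=45) → cum 90  ≥ 55 → median here
  km 58 (B, w=20) → cum 110
Optimal location: km 50.

x = 50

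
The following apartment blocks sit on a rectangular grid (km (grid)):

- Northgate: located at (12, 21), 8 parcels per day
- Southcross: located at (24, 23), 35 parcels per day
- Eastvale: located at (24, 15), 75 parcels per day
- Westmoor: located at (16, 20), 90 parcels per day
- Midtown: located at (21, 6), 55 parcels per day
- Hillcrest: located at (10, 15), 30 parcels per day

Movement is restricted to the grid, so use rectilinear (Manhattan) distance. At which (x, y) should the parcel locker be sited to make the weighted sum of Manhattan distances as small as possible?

Manhattan distance separates: Σwᵢ(|x−xᵢ|+|y−yᵢ|) = Σwᵢ|x−xᵢ| + Σwᵢ|y−yᵢ|, so x and y are optimised independently as 1-D weighted medians.
Total weight W = 293; half = 146.5.
x-coordinate, sorted with cumulative weight:
  x=10 (Hillcrest, w=30) cum 30
  x=12 (Northgate, w=8) cum 38
  x=16 (Westmoor, w=90) cum 128
  x=21 (Midtown, w=55) cum 183  ← median
  x=24 (Southcross, w=35) cum 218
  x=24 (Eastvale, w=75) cum 293
⇒ x* = 21
y-coordinate, sorted with cumulative weight:
  y=6 (Midtown, w=55) cum 55
  y=15 (Eastvale, w=75) cum 130
  y=15 (Hillcrest, w=30) cum 160  ← median
  y=20 (Westmoor, w=90) cum 250
  y=21 (Northgate, w=8) cum 258
  y=23 (Southcross, w=35) cum 293
⇒ y* = 15

(21, 15)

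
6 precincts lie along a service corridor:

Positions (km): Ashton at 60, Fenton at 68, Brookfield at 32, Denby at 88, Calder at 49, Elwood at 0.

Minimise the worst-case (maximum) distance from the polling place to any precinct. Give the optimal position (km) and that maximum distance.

The 1-center on a line is the midpoint of the two extreme points: leftmost at 0, rightmost at 88.
Optimal location = (0 + 88)/2 = 44; maximum distance = (88 − 0)/2 = 44.

location 44, max distance 44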